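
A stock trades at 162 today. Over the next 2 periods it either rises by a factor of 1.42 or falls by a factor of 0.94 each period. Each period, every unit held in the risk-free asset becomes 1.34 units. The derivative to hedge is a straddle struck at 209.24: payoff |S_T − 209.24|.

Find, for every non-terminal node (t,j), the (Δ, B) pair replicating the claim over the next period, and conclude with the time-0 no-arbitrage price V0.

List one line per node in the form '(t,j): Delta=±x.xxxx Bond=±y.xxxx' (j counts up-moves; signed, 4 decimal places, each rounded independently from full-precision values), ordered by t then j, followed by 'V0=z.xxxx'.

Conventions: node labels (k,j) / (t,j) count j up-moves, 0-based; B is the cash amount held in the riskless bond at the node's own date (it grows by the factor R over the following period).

(0,0): Delta=0.7886 Bond=-80.2301
(1,0): Delta=-0.8085 Bond=135.6961
(1,1): Delta=1.0000 Bond=-156.1493
V0=47.5157

Arbitrage-free pricing uses the up-move probability p* = (R−d)/(u−d) = 0.8333, discounting each step at R = 1.34.
Expiry values: V(2,0)=66.0968, V(2,1)=6.9976, V(2,2)=117.4168
Node (1,0) S=152.2800: V=(p*·6.9976+(1−p*)·66.0968)/1.34=12.5727; Δ=(6.9976−66.0968)/(216.2376−143.1432)=-0.8085; B=V−Δ·S=135.6961
Node (1,1) S=230.0400: V=(p*·117.4168+(1−p*)·6.9976)/1.34=73.8907; Δ=(117.4168−6.9976)/(326.6568−216.2376)=1.0000; B=V−Δ·S=-156.1493
Node (0,0) S=162.0000: V=(p*·73.8907+(1−p*)·12.5727)/1.34=47.5157; Δ=(73.8907−12.5727)/(230.0400−152.2800)=0.7886; B=V−Δ·S=-80.2301
Verification: the root portfolio costs Δ(0,0)·S0 + B(0,0) = 47.5157, matching V0.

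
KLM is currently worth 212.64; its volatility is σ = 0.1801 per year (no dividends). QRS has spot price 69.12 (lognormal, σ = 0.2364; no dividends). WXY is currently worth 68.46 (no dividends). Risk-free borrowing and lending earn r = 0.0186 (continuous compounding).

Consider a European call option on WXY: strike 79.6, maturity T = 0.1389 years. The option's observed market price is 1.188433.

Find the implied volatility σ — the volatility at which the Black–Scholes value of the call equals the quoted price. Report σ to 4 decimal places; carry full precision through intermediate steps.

At σ = 0.4379 the Black–Scholes value reproduces the quote:
σ√T = 0.4379·√0.1389 = 0.163202
d₁ = (ln(S/K) + (r+σ²/2)T) / (σ√T) = (ln(68.46/79.6) + (0.0186+0.4379²/2)·0.1389) / 0.163202 = (-0.150764 + 0.015901) / 0.163202 = -0.826358
d₂ = d₁ − σ√T = -0.826358 − 0.163202 = -0.989560
e^{−rT} = 0.997420
N(d₁) = 0.204301,  N(d₂) = 0.161195
V = S·N(d₁) − K·e^{−rT}·N(d₂) = 13.986417 − 12.797983 = 1.188433 (matching the quote); vega is positive throughout, so no other σ reproduces this price

sigma = 0.4379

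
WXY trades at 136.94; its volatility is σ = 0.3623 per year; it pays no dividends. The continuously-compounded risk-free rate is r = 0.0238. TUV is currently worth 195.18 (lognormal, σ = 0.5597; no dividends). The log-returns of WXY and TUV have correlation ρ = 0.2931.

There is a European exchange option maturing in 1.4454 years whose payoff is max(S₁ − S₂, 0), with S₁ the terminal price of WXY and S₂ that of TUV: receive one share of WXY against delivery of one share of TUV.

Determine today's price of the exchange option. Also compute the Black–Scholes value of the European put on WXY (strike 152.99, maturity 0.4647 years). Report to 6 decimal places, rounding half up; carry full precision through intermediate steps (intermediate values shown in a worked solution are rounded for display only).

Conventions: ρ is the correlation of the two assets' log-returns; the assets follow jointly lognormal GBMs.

exchange price = 20.976631
price(WXY put K=152.99) = 22.481317

σ_eff = √(σ₁² + σ₂² − 2ρσ₁σ₂) = √(0.3623² + 0.5597² − 2·0.2931·0.3623·0.5597) = 0.570663
d₁ = (ln(S₁/S₂) + (q₂ − q₁ + σ_eff²/2)T) / (σ_eff√T) = (ln(136.94/195.18) + (0.0 − 0.0 + 0.162828)·1.4454) / 0.686078 = -0.173490
d₂ = d₁ − σ_eff√T = -0.173490 − 0.686078 = -0.859568
N(d₁) = 0.431133,  N(d₂) = 0.195014
V = S₁·e^{−q₁T}·N(d₁) − S₂·e^{−q₂T}·N(d₂) = 59.039379 − 38.062748 = 20.976631
[vanilla: WXY put K=152.99]
σ√T = 0.3623·√0.4647 = 0.246976
d₁ = (ln(S/K) + (r+σ²/2)T) / (σ√T) = (ln(136.94/152.99) + (0.0238+0.3623²/2)·0.4647) / 0.246976 = (-0.110830 + 0.041558) / 0.246976 = -0.280478
d₂ = d₁ − σ√T = -0.280478 − 0.246976 = -0.527454
e^{−rT} = 0.989001
N(−d₁) = 0.610445,  N(−d₂) = 0.701061
price = K·e^{−rT}·N(−d₂) − S·N(−d₁) = 106.075588 − 83.594271 = 22.481317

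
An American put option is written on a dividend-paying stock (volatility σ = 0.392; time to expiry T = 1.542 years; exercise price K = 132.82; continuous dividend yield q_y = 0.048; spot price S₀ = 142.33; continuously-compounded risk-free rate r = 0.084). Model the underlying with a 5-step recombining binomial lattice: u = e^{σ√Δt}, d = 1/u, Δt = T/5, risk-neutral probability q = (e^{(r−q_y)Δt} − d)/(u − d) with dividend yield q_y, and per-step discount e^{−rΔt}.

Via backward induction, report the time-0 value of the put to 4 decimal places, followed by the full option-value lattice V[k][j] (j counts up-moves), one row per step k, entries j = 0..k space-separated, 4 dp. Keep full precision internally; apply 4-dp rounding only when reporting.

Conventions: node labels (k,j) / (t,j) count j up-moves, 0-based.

price = 18.8830
tree:
18.8830
28.6046 9.0260
41.8966 15.2828 2.5078
58.7455 25.3237 4.8672 0.0000
73.2365 40.7303 9.4463 0.0000 0.0000
84.8926 58.7455 18.3336 0.0000 0.0000 0.0000

Δt=0.30840  u=1.24320  d=0.80437  q=0.47123  discount=0.97443
step 5 (expiry): payoffs max(K−S,0) = 84.8926 58.7455 18.3336 0.0000 0.0000 0.0000
k=4: (k=4,j=0): S=59.5835, K−S=73.2365, hold=70.7154 ⇒ V=73.2365 exercise | (k=4,j=1): S=92.0897, K−S=40.7303, hold=38.6868 ⇒ V=40.7303 exercise | (k=4,j=2): S=142.3300, K−S=0.0000, hold=9.4463 ⇒ V=9.4463 continue | (k=4,j=3): S=219.9792, K−S=0.0000, hold=0.0000 ⇒ V=0.0000 continue | (k=4,j=4): S=339.9906, K−S=0.0000, hold=0.0000 ⇒ V=0.0000 continue
k=3: (k=3,j=0): S=74.0745, K−S=58.7455, hold=56.4374 ⇒ V=58.7455 exercise | (k=3,j=1): S=114.4864, K−S=18.3336, hold=25.3237 ⇒ V=25.3237 continue | (k=3,j=2): S=176.9453, K−S=0.0000, hold=4.8672 ⇒ V=4.8672 continue | (k=3,j=3): S=273.4792, K−S=0.0000, hold=0.0000 ⇒ V=0.0000 continue
k=2: (k=2,j=0): S=92.0897, K−S=40.7303, hold=41.8966 ⇒ V=41.8966 continue | (k=2,j=1): S=142.3300, K−S=0.0000, hold=15.2828 ⇒ V=15.2828 continue | (k=2,j=2): S=219.9792, K−S=0.0000, hold=2.5078 ⇒ V=2.5078 continue
k=1: (k=1,j=0): S=114.4864, K−S=18.3336, hold=28.6046 ⇒ V=28.6046 continue | (k=1,j=1): S=176.9453, K−S=0.0000, hold=9.0260 ⇒ V=9.0260 continue
k=0: (k=0,j=0): S=142.3300, K−S=0.0000, hold=18.8830 ⇒ V=18.8830 continue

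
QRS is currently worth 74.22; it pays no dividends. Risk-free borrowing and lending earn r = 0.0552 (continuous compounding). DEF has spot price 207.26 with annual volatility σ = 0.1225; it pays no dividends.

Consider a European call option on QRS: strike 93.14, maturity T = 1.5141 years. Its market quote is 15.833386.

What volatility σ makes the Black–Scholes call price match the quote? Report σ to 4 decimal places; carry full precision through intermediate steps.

sigma = 0.5479

At σ = 0.5479 the Black–Scholes value reproduces the quote:
σ√T = 0.5479·√1.5141 = 0.674184
d₁ = (ln(S/K) + (r+σ²/2)T) / (σ√T) = (ln(74.22/93.14) + (0.0552+0.5479²/2)·1.5141) / 0.674184 = (-0.227070 + 0.310840) / 0.674184 = 0.124254
d₂ = d₁ − σ√T = 0.124254 − 0.674184 = -0.549930
e^{−rT} = 0.919819
N(d₁) = 0.549443,  N(d₂) = 0.291184
V = S·N(d₁) − K·e^{−rT}·N(d₂) = 40.779668 − 24.946282 = 15.833386 (the quoted price), and the Black–Scholes price is strictly increasing in σ, so σ is unique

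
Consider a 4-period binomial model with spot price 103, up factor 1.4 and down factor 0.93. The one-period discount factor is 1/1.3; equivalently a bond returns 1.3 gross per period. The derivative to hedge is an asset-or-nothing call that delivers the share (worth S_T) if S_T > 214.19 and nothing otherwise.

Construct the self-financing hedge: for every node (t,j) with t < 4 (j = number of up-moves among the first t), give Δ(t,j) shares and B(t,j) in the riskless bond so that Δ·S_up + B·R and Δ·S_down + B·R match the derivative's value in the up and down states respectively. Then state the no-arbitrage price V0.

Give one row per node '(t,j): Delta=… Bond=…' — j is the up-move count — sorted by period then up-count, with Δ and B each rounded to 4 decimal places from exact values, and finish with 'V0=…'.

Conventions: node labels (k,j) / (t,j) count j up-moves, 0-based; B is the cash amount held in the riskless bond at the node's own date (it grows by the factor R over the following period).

(0,0): Delta=1.5870 Bond=-72.0356
(1,0): Delta=2.1410 Bond=-146.7125
(1,1): Delta=1.4875 Bond=-79.3040
(2,0): Delta=0.0000 Bond=0.0000
(2,1): Delta=2.5253 Bond=-242.2738
(2,2): Delta=1.3012 Bond=-65.4794
(3,0): Delta=0.0000 Bond=0.0000
(3,1): Delta=0.0000 Bond=0.0000
(3,2): Delta=2.9787 Bond=-400.0792
(3,3): Delta=1.0000 Bond=0.0000
V0=91.4222

No-arbitrage ⇒ martingale measure with p* = (R−d)/(u−d) = 0.7872.
At maturity the claim pays: V(4,0)=0.0000, V(4,1)=0.0000, V(4,2)=0.0000, V(4,3)=262.8478, V(4,4)=395.6848
(3,0): S=82.8488. Δ = (V_up−V_dn)/(S_up−S_dn) = (0.0000−0.0000)/(115.9883−77.0494) = 0.0000. V = [p*·0.0000 + (1−p*)·0.0000]/1.3 = 0.0000. B = V − Δ·S = 0.0000.
(3,1): S=124.7186. Δ = (V_up−V_dn)/(S_up−S_dn) = (0.0000−0.0000)/(174.6060−115.9883) = 0.0000. V = [p*·0.0000 + (1−p*)·0.0000]/1.3 = 0.0000. B = V − Δ·S = 0.0000.
(3,2): S=187.7484. Δ = (V_up−V_dn)/(S_up−S_dn) = (262.8478−0.0000)/(262.8478−174.6060) = 2.9787. V = [p*·262.8478 + (1−p*)·0.0000]/1.3 = 159.1713. B = V − Δ·S = -400.0792.
(3,3): S=282.6320. Δ = (V_up−V_dn)/(S_up−S_dn) = (395.6848−262.8478)/(395.6848−262.8478) = 1.0000. V = [p*·395.6848 + (1−p*)·262.8478]/1.3 = 282.6320. B = V − Δ·S = 0.0000.
(2,0): S=89.0847. Δ = (V_up−V_dn)/(S_up−S_dn) = (0.0000−0.0000)/(124.7186−82.8488) = 0.0000. V = [p*·0.0000 + (1−p*)·0.0000]/1.3 = 0.0000. B = V − Δ·S = 0.0000.
(2,1): S=134.1060. Δ = (V_up−V_dn)/(S_up−S_dn) = (159.1713−0.0000)/(187.7484−124.7186) = 2.5253. V = [p*·159.1713 + (1−p*)·0.0000]/1.3 = 96.3885. B = V − Δ·S = -242.2738.
(2,2): S=201.8800. Δ = (V_up−V_dn)/(S_up−S_dn) = (282.6320−159.1713)/(282.6320−187.7484) = 1.3012. V = [p*·282.6320 + (1−p*)·159.1713]/1.3 = 197.2029. B = V − Δ·S = -65.4794.
(1,0): S=95.7900. Δ = (V_up−V_dn)/(S_up−S_dn) = (96.3885−0.0000)/(134.1060−89.0847) = 2.1410. V = [p*·96.3885 + (1−p*)·0.0000]/1.3 = 58.3695. B = V − Δ·S = -146.7125.
(1,1): S=144.2000. Δ = (V_up−V_dn)/(S_up−S_dn) = (197.2029−96.3885)/(201.8800−134.1060) = 1.4875. V = [p*·197.2029 + (1−p*)·96.3885]/1.3 = 135.1946. B = V − Δ·S = -79.3040.
(0,0): S=103.0000. Δ = (V_up−V_dn)/(S_up−S_dn) = (135.1946−58.3695)/(144.2000−95.7900) = 1.5870. V = [p*·135.1946 + (1−p*)·58.3695]/1.3 = 91.4222. B = V − Δ·S = -72.0356.
Check: Δ(0,0)·S0 + B(0,0) = 91.4222 = V0.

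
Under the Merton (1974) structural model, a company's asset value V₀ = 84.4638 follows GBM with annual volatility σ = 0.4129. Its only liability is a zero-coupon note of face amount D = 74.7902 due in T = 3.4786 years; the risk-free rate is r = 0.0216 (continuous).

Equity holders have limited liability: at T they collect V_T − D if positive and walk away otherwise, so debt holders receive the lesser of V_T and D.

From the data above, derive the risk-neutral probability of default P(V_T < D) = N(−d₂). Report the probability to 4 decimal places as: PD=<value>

Apply the equity-as-call identities (strike 74.7902, horizon 3.4786 years):
d₁ = [ln(V₀/D) + (r + σ²/2)T] / (σ√T)
   = [ln(84.4638/74.7902) + (0.0216 + 0.5·0.4129²)·3.4786] / (0.4129·√3.4786)
   = [0.121636 + 0.371665] / 0.770100 = 0.640567
d₂ = d₁ − σ√T = 0.640567 − 0.770100 = -0.129533
risk-neutral PD = N(−d₂) = N(0.129533) = 0.551532

PD=0.5515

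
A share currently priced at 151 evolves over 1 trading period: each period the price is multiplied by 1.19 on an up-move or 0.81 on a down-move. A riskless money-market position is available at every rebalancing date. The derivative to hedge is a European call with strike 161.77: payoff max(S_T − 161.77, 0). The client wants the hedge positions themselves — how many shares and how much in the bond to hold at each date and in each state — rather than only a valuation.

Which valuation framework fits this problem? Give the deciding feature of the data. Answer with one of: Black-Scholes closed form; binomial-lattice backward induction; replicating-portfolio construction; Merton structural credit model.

framework: replicating-portfolio construction

Key observation: the deliverable is the dynamic trading strategy on the 1-step tree (spot 151, moves 1.19 and 0.81), so the valuation must go through the node-by-node replicating-portfolio solve.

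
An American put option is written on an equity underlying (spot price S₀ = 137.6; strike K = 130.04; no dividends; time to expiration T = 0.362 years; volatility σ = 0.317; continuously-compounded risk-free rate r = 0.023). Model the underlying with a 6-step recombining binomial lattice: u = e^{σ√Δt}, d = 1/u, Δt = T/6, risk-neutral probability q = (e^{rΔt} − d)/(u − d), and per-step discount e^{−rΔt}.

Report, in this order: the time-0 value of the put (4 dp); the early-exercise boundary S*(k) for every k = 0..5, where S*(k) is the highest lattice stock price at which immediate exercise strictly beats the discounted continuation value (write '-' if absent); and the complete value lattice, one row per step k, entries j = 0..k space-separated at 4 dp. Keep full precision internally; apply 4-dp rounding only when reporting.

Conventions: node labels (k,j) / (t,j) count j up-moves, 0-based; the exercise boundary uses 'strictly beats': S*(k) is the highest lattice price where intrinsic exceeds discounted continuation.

params: Δt=0.06033 u=1.08098 d=0.92509 q=0.48945 e^(-rΔt)=0.99861
t_6 payoffs: 43.7973 29.2646 12.2831 0.0000 0.0000 0.0000 0.0000
t_5: node(5,0) S=93.2263 payoff=36.8137 vs cont=36.6334 → 36.8137 [stop]  node(5,1) S=108.9358 payoff=21.1042 vs cont=20.9239 → 21.1042 [stop]  node(5,2) S=127.2924 payoff=2.7476 vs cont=6.2624 → 6.2624 [wait]  node(5,3) S=148.7423 payoff=0.0000 vs cont=0.0000 → 0.0000 [wait]  node(5,4) S=173.8067 payoff=0.0000 vs cont=0.0000 → 0.0000 [wait]  node(5,5) S=203.0946 payoff=0.0000 vs cont=0.0000 → 0.0000 [wait]  ⇒ S*(5)=108.9358
t_4: node(4,0) S=100.7754 payoff=29.2646 vs cont=29.0843 → 29.2646 [stop]  node(4,1) S=117.7569 payoff=12.2831 vs cont=13.8207 → 13.8207 [wait]  node(4,2) S=137.6000 payoff=0.0000 vs cont=3.1928 → 3.1928 [wait]  node(4,3) S=160.7868 payoff=0.0000 vs cont=0.0000 → 0.0000 [wait]  node(4,4) S=187.8808 payoff=0.0000 vs cont=0.0000 → 0.0000 [wait]  ⇒ S*(4)=100.7754
t_3: node(3,0) S=108.9358 payoff=21.1042 vs cont=21.6755 → 21.6755 [wait]  node(3,1) S=127.2924 payoff=2.7476 vs cont=8.6069 → 8.6069 [wait]  node(3,2) S=148.7423 payoff=0.0000 vs cont=1.6278 → 1.6278 [wait]  node(3,3) S=173.8067 payoff=0.0000 vs cont=0.0000 → 0.0000 [wait]  ⇒ S*(3)=-
t_2: node(2,0) S=117.7569 payoff=12.2831 vs cont=15.2579 → 15.2579 [wait]  node(2,1) S=137.6000 payoff=0.0000 vs cont=5.1838 → 5.1838 [wait]  node(2,2) S=160.7868 payoff=0.0000 vs cont=0.8299 → 0.8299 [wait]  ⇒ S*(2)=-
t_1: node(1,0) S=127.2924 payoff=2.7476 vs cont=10.3128 → 10.3128 [wait]  node(1,1) S=148.7423 payoff=0.0000 vs cont=3.0486 → 3.0486 [wait]  ⇒ S*(1)=-
t_0: node(0,0) S=137.6000 payoff=0.0000 vs cont=6.7479 → 6.7479 [wait]  ⇒ S*(0)=-

price = 6.7479
boundary = - - - - 100.7754 108.9358
tree:
6.7479
10.3128 3.0486
15.2579 5.1838 0.8299
21.6755 8.6069 1.6278 0.0000
29.2646 13.8207 3.1928 0.0000 0.0000
36.8137 21.1042 6.2624 0.0000 0.0000 0.0000
43.7973 29.2646 12.2831 0.0000 0.0000 0.0000 0.0000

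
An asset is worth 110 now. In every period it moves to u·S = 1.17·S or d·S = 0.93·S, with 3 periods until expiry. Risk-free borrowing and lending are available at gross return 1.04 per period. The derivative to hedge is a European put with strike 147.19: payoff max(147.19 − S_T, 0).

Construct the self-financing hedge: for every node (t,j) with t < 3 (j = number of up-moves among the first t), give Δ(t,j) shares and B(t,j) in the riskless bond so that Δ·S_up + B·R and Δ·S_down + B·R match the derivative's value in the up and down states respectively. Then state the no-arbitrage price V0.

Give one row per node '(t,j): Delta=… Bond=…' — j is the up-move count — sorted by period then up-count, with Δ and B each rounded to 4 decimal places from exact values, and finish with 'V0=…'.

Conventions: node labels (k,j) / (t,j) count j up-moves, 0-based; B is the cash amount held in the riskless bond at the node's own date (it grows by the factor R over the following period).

(0,0): Delta=-0.7867 Bond=109.8743
(1,0): Delta=-1.0000 Bond=136.0854
(1,1): Delta=-0.5864 Bond=88.4866
(2,0): Delta=-1.0000 Bond=141.5288
(2,1): Delta=-1.0000 Bond=141.5288
(2,2): Delta=-0.1979 Bond=33.5228
V0=23.3325

Since d<R<u, set p* = (R−d)/(u−d) = 0.4583; price each node as the discounted p*-expectation of its children.
Payoffs at expiry: V(3,0)=58.7107, V(3,1)=35.8774, V(3,2)=7.1515, V(3,3)=0.0000
  t=2,j=0: stock 95.1390 → up 111.3126 (V=35.8774), down 88.4793 (V=58.7107). Price 46.3898; hedge Δ=-1.0000, bond B=141.5288.
  t=2,j=1: stock 119.6910 → up 140.0385 (V=7.1515), down 111.3126 (V=35.8774). Price 21.8378; hedge Δ=-1.0000, bond B=141.5288.
  t=2,j=2: stock 150.5790 → up 176.1774 (V=0.0000), down 140.0385 (V=7.1515). Price 3.7248; hedge Δ=-0.1979, bond B=33.5228.
  t=1,j=0: stock 102.3000 → up 119.6910 (V=21.8378), down 95.1390 (V=46.3898). Price 33.7854; hedge Δ=-1.0000, bond B=136.0854.
  t=1,j=1: stock 128.7000 → up 150.5790 (V=3.7248), down 119.6910 (V=21.8378). Price 13.0154; hedge Δ=-0.5864, bond B=88.4866.
  t=0,j=0: stock 110.0000 → up 128.7000 (V=13.0154), down 102.3000 (V=33.7854). Price 23.3325; hedge Δ=-0.7867, bond B=109.8743.
As a check, the time-0 holding Δ(0,0)·S0 + B(0,0) comes to 23.3325 — exactly V0.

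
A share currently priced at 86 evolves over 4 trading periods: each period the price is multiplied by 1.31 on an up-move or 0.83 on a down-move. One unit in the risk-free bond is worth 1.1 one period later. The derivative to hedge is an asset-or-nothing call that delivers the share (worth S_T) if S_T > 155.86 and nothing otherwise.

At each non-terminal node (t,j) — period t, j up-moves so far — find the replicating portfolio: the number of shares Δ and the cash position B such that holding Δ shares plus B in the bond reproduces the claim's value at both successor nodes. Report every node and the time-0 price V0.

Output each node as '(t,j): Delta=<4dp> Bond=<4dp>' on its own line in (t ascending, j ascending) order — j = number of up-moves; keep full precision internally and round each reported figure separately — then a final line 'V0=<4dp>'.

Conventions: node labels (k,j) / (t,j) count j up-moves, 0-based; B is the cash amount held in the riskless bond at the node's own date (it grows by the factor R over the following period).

Risk-neutral probability p* = (R−d)/(u−d) = (1.1−0.83)/(1.31−0.83) = 0.5625.
Payoffs at expiry: V(4,0)=0.0000, V(4,1)=0.0000, V(4,2)=0.0000, V(4,3)=160.4687, V(4,4)=253.2699
(3,0): S=49.1737. Δ = (V_up−V_dn)/(S_up−S_dn) = (0.0000−0.0000)/(64.4175−40.8142) = 0.0000. V = [p*·0.0000 + (1−p*)·0.0000]/1.1 = 0.0000. B = V − Δ·S = 0.0000.
(3,1): S=77.6115. Δ = (V_up−V_dn)/(S_up−S_dn) = (0.0000−0.0000)/(101.6710−64.4175) = 0.0000. V = [p*·0.0000 + (1−p*)·0.0000]/1.1 = 0.0000. B = V − Δ·S = 0.0000.
(3,2): S=122.4952. Δ = (V_up−V_dn)/(S_up−S_dn) = (160.4687−0.0000)/(160.4687−101.6710) = 2.7292. V = [p*·160.4687 + (1−p*)·0.0000]/1.1 = 82.0579. B = V − Δ·S = -252.2520.
(3,3): S=193.3358. Δ = (V_up−V_dn)/(S_up−S_dn) = (253.2699−160.4687)/(253.2699−160.4687) = 1.0000. V = [p*·253.2699 + (1−p*)·160.4687]/1.1 = 193.3358. B = V − Δ·S = 0.0000.
(2,0): S=59.2454. Δ = (V_up−V_dn)/(S_up−S_dn) = (0.0000−0.0000)/(77.6115−49.1737) = 0.0000. V = [p*·0.0000 + (1−p*)·0.0000]/1.1 = 0.0000. B = V − Δ·S = 0.0000.
(2,1): S=93.5078. Δ = (V_up−V_dn)/(S_up−S_dn) = (82.0579−0.0000)/(122.4952−77.6115) = 1.8282. V = [p*·82.0579 + (1−p*)·0.0000]/1.1 = 41.9614. B = V − Δ·S = -128.9925.
(2,2): S=147.5846. Δ = (V_up−V_dn)/(S_up−S_dn) = (193.3358−82.0579)/(193.3358−122.4952) = 1.5708. V = [p*·193.3358 + (1−p*)·82.0579]/1.1 = 131.5016. B = V − Δ·S = -100.3275.
(1,0): S=71.3800. Δ = (V_up−V_dn)/(S_up−S_dn) = (41.9614−0.0000)/(93.5078−59.2454) = 1.2247. V = [p*·41.9614 + (1−p*)·0.0000]/1.1 = 21.4575. B = V − Δ·S = -65.9621.
(1,1): S=112.6600. Δ = (V_up−V_dn)/(S_up−S_dn) = (131.5016−41.9614)/(147.5846−93.5078) = 1.6558. V = [p*·131.5016 + (1−p*)·41.9614]/1.1 = 83.9343. B = V − Δ·S = -102.6077.
(0,0): S=86.0000. Δ = (V_up−V_dn)/(S_up−S_dn) = (83.9343−21.4575)/(112.6600−71.3800) = 1.5135. V = [p*·83.9343 + (1−p*)·21.4575]/1.1 = 51.4552. B = V − Δ·S = -78.7047.
Verification: the root portfolio costs Δ(0,0)·S0 + B(0,0) = 51.4552, matching V0.

(0,0): Delta=1.5135 Bond=-78.7047
(1,0): Delta=1.2247 Bond=-65.9621
(1,1): Delta=1.6558 Bond=-102.6077
(2,0): Delta=0.0000 Bond=0.0000
(2,1): Delta=1.8282 Bond=-128.9925
(2,2): Delta=1.5708 Bond=-100.3275
(3,0): Delta=0.0000 Bond=0.0000
(3,1): Delta=0.0000 Bond=0.0000
(3,2): Delta=2.7292 Bond=-252.2520
(3,3): Delta=1.0000 Bond=0.0000
V0=51.4552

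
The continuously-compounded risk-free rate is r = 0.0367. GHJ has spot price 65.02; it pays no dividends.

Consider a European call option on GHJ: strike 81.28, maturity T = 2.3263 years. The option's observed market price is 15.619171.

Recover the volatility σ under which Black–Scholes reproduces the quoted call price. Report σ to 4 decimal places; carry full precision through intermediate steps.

sigma = 0.4836

At σ = 0.4836 the Black–Scholes value reproduces the quote:
σ√T = 0.4836·√2.3263 = 0.737597
d₁ = (ln(S/K) + (r+σ²/2)T) / (σ√T) = (ln(65.02/81.28) + (0.0367+0.4836²/2)·2.3263) / 0.737597 = (-0.223205 + 0.357400) / 0.737597 = 0.181935
d₂ = d₁ − σ√T = 0.181935 − 0.737597 = -0.555662
e^{−rT} = 0.918168
N(d₁) = 0.572183,  N(d₂) = 0.289221
V = S·N(d₁) − K·e^{−rT}·N(d₂) = 37.203351 − 21.584180 = 15.619171 (the quoted price), and the Black–Scholes price is strictly increasing in σ, so σ is unique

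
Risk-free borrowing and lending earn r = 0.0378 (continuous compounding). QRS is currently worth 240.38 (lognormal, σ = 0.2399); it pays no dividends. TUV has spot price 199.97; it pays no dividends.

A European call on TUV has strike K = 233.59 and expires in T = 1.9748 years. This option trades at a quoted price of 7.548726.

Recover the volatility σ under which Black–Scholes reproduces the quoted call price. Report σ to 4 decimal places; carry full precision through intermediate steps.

sigma = 0.1237

At σ = 0.1237 the Black–Scholes value reproduces the quote:
σ√T = 0.1237·√1.9748 = 0.173833
d₁ = (ln(S/K) + (r+σ²/2)T) / (σ√T) = (ln(199.97/233.59) + (0.0378+0.1237²/2)·1.9748) / 0.173833 = (-0.155400 + 0.089756) / 0.173833 = -0.377626
d₂ = d₁ − σ√T = -0.377626 − 0.173833 = -0.551459
e^{−rT} = 0.928071
N(d₁) = 0.352854,  N(d₂) = 0.290660
V = S·N(d₁) − K·e^{−rT}·N(d₂) = 70.560241 − 63.011514 = 7.548726 (the quoted price), and the Black–Scholes price is strictly increasing in σ, so σ is unique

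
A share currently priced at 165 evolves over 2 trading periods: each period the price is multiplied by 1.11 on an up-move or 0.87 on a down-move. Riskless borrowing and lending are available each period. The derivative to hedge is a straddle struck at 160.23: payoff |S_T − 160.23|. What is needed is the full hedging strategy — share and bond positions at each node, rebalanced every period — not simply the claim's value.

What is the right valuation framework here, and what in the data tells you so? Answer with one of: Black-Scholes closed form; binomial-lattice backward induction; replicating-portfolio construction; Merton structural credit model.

framework: replicating-portfolio construction

Key observation: a price alone would not answer the question — the per-node share/bond construction on the spot-165, 1.11/0.87 tree is required, and only the replicating-portfolio method yields it.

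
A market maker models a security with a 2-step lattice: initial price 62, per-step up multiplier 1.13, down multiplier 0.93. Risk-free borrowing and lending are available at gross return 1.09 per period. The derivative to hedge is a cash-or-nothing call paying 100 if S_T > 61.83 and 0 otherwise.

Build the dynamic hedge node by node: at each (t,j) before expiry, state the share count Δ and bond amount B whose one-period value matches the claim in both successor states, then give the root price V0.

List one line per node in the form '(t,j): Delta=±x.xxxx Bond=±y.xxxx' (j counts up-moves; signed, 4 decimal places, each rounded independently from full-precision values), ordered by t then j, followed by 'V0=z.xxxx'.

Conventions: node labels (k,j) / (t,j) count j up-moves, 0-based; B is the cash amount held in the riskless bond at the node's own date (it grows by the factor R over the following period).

Under the risk-neutral measure, an up-move has probability p* = (R−d)/(u−d) = 0.8000 and values discount at R = 1.09.
Terminal payoffs: V(2,0)=0.0000, V(2,1)=100.0000, V(2,2)=100.0000
  t=1,j=0: stock 57.6600 → up 65.1558 (V=100.0000), down 53.6238 (V=0.0000). Price 73.3945; hedge Δ=8.6715, bond B=-426.6055.
  t=1,j=1: stock 70.0600 → up 79.1678 (V=100.0000), down 65.1558 (V=100.0000). Price 91.7431; hedge Δ=0.0000, bond B=91.7431.
  t=0,j=0: stock 62.0000 → up 70.0600 (V=91.7431), down 57.6600 (V=73.3945). Price 80.8013; hedge Δ=1.4797, bond B=-10.9418.
Verification: the root portfolio costs Δ(0,0)·S0 + B(0,0) = 80.8013, matching V0.

(0,0): Delta=1.4797 Bond=-10.9418
(1,0): Delta=8.6715 Bond=-426.6055
(1,1): Delta=0.0000 Bond=91.7431
V0=80.8013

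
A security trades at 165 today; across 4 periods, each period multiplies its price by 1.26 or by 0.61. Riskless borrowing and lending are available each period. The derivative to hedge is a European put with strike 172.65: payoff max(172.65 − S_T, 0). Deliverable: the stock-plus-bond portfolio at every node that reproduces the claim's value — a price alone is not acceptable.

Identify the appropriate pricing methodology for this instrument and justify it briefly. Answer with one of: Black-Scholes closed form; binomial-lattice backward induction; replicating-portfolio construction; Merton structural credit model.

Key observation: what is demanded is not a single number but the (Δ, B) position at each node of the 1.26/0.61 tree starting at 165; constructing those positions is the replicating-portfolio method.

framework: replicating-portfolio construction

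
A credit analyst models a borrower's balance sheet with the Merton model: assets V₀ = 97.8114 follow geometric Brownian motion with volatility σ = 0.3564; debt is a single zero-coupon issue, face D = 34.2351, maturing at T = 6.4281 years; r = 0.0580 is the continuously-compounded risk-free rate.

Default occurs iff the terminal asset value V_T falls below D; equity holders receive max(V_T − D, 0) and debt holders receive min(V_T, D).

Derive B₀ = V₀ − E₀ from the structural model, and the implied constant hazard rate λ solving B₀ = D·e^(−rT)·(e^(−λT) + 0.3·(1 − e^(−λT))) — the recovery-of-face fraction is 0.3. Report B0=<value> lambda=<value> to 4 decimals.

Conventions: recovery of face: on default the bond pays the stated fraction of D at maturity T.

B0=22.5865 lambda=0.0097

Apply the equity-as-call identities (strike 34.2351, horizon 6.4281 years):
d₁ = [ln(V₀/D) + (r + σ²/2)T] / (σ√T)
   = [ln(97.8114/34.2351) + (0.0580 + 0.5·0.3564²)·6.4281] / (0.3564·√6.4281)
   = [1.049790 + 0.781082] / 0.903606 = 2.026184
d₂ = d₁ − σ√T = 2.026184 − 0.903606 = 1.122578
N(d₁) = 0.978627,  N(d₂) = 0.869192,  e^(−rT) = 0.688782
E₀ = V₀·N(d₁) − D·e^(−rT)·N(d₂)
   = 97.8114·0.978627 − 34.2351·0.688782·0.869192 = 75.224875
B₀ = V₀ − E₀ = 97.8114 − 75.224875 = 22.586525
e^(−λT) = (B₀·e^(rT)/D − 0.3)/(1 − 0.3) = (22.5865·1.451837/34.2351 − 0.3)/0.7 = 0.93977865
λ = −ln(0.93977865)/6.4281 = 0.009662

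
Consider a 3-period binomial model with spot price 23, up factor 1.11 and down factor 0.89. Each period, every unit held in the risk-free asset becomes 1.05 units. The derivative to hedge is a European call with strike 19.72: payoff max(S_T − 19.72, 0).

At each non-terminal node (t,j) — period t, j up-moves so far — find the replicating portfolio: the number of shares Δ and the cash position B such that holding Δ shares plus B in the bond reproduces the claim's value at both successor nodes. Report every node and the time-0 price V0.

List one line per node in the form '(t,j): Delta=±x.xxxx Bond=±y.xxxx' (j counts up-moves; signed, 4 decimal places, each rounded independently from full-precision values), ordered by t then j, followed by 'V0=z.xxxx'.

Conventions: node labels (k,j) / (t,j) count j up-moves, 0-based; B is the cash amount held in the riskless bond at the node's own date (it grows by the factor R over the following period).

Under the risk-neutral measure, an up-move has probability p* = (R−d)/(u−d) = 0.7273 and values discount at R = 1.05.
Terminal payoffs: V(3,0)=0.0000, V(3,1)=0.5023, V(3,2)=5.5011, V(3,3)=11.7355
  t=2,j=0: stock 18.2183 → up 20.2223 (V=0.5023), down 16.2143 (V=0.0000). Price 0.3479; hedge Δ=0.1253, bond B=-1.9353.
  t=2,j=1: stock 22.7217 → up 25.2211 (V=5.5011), down 20.2223 (V=0.5023). Price 3.9407; hedge Δ=1.0000, bond B=-18.7810.
  t=2,j=2: stock 28.3383 → up 31.4555 (V=11.7355), down 25.2211 (V=5.5011). Price 9.5573; hedge Δ=1.0000, bond B=-18.7810.
  t=1,j=0: stock 20.4700 → up 22.7217 (V=3.9407), down 18.2183 (V=0.3479). Price 2.8199; hedge Δ=0.7978, bond B=-13.5111.
  t=1,j=1: stock 25.5300 → up 28.3383 (V=9.5573), down 22.7217 (V=3.9407). Price 7.6434; hedge Δ=1.0000, bond B=-17.8866.
  t=0,j=0: stock 23.0000 → up 25.5300 (V=7.6434), down 20.4700 (V=2.8199). Price 6.0266; hedge Δ=0.9533, bond B=-15.8984.
Verification: the root portfolio costs Δ(0,0)·S0 + B(0,0) = 6.0266, matching V0.

(0,0): Delta=0.9533 Bond=-15.8984
(1,0): Delta=0.7978 Bond=-13.5111
(1,1): Delta=1.0000 Bond=-17.8866
(2,0): Delta=0.1253 Bond=-1.9353
(2,1): Delta=1.0000 Bond=-18.7810
(2,2): Delta=1.0000 Bond=-18.7810
V0=6.0266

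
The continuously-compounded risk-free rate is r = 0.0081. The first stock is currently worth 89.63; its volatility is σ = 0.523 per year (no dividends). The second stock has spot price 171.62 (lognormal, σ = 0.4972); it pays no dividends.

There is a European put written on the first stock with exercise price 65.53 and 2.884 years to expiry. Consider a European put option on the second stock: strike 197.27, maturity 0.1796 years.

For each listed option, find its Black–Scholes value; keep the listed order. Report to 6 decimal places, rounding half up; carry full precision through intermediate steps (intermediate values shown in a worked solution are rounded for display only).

price(the first stock put K=65.53) = 15.274923
price(the second stock put K=197.27) = 31.323000

[the first stock put K=65.53]
σ√T = 0.523·√2.884 = 0.888177
d₁ = (ln(S/K) + (r+σ²/2)T) / (σ√T) = (ln(89.63/65.53) + (0.0081+0.523²/2)·2.884) / 0.888177 = (0.313182 + 0.417789) / 0.888177 = 0.823002
d₂ = d₁ − σ√T = 0.823002 − 0.888177 = -0.065174
e^{−rT} = 0.976910
N(−d₁) = 0.205253,  N(−d₂) = 0.525982
price = K·e^{−rT}·N(−d₂) − S·N(−d₁) = 33.671783 − 18.396860 = 15.274923
[the second stock put K=197.27]
σ√T = 0.4972·√0.1796 = 0.210710
d₁ = (ln(S/K) + (r+σ²/2)T) / (σ√T) = (ln(171.62/197.27) + (0.0081+0.4972²/2)·0.1796) / 0.210710 = (-0.139291 + 0.023654) / 0.210710 = -0.548796
d₂ = d₁ − σ√T = -0.548796 − 0.210710 = -0.759506
e^{−rT} = 0.998546
N(−d₁) = 0.708427,  N(−d₂) = 0.776225
price = K·e^{−rT}·N(−d₂) − S·N(−d₁) = 152.903294 − 121.580294 = 31.323000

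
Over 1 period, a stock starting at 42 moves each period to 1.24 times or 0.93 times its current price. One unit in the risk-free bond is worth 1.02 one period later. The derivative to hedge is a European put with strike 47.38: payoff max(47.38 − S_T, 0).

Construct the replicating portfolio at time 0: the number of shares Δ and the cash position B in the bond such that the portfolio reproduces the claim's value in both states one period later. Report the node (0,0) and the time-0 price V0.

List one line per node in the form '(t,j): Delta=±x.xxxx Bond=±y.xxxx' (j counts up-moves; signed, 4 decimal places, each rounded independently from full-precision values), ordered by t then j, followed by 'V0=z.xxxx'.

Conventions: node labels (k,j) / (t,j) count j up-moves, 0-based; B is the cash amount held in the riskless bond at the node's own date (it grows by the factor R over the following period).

(0,0): Delta=-0.6390 Bond=32.6275
V0=5.7887

Under the risk-neutral measure, an up-move has probability p* = (R−d)/(u−d) = 0.2903 and values discount at R = 1.02.
Payoffs at expiry: V(1,0)=8.3200, V(1,1)=0.0000
(0,0): S=42.0000. Δ = (V_up−V_dn)/(S_up−S_dn) = (0.0000−8.3200)/(52.0800−39.0600) = -0.6390. V = [p*·0.0000 + (1−p*)·8.3200]/1.02 = 5.7887. B = V − Δ·S = 32.6275.
Check: Δ(0,0)·S0 + B(0,0) = 5.7887 = V0.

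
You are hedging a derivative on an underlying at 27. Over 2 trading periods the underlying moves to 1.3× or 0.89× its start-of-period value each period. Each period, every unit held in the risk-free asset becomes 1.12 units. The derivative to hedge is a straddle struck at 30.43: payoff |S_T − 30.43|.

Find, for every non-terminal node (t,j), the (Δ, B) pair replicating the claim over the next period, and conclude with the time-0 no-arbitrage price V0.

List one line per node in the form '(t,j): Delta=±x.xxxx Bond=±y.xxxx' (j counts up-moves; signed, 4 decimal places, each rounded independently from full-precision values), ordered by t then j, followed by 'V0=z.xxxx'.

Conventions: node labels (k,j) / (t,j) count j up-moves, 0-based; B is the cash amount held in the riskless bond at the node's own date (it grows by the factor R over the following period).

The replicating-portfolio and risk-neutral prices coincide; use p* = (1.12−0.89)/(1.3−0.89) = 0.5610 for the latter.
Terminal payoffs: V(2,0)=9.0433, V(2,1)=0.8090, V(2,2)=15.2000
(1,0): S=24.0300. Δ = (V_up−V_dn)/(S_up−S_dn) = (0.8090−9.0433)/(31.2390−21.3867) = -0.8358. V = [p*·0.8090 + (1−p*)·9.0433]/1.12 = 3.9501. B = V − Δ·S = 24.0337.
(1,1): S=35.1000. Δ = (V_up−V_dn)/(S_up−S_dn) = (15.2000−0.8090)/(45.6300−31.2390) = 1.0000. V = [p*·15.2000 + (1−p*)·0.8090]/1.12 = 7.9304. B = V − Δ·S = -27.1696.
(0,0): S=27.0000. Δ = (V_up−V_dn)/(S_up−S_dn) = (7.9304−3.9501)/(35.1000−24.0300) = 0.3596. V = [p*·7.9304 + (1−p*)·3.9501]/1.12 = 5.5205. B = V − Δ·S = -4.1876.
Check: Δ(0,0)·S0 + B(0,0) = 5.5205 = V0.

(0,0): Delta=0.3596 Bond=-4.1876
(1,0): Delta=-0.8358 Bond=24.0337
(1,1): Delta=1.0000 Bond=-27.1696
V0=5.5205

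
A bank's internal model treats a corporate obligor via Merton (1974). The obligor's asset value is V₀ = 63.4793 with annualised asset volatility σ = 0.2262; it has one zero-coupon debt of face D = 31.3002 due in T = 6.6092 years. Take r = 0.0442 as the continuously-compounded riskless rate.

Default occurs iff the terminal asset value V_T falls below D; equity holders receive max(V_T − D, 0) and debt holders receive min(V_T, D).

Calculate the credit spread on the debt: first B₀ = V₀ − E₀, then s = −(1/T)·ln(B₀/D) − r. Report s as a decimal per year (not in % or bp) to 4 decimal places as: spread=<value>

Work the structural quantities from V₀ = 63.4793 against face 31.3002:
d₁ = [ln(V₀/D) + (r + σ²/2)T] / (σ√T)
   = [ln(63.4793/31.3002) + (0.0442 + 0.5·0.2262²)·6.6092] / (0.2262·√6.6092)
   = [0.707089 + 0.461211] / 0.581523 = 2.009035
d₂ = d₁ − σ√T = 2.009035 − 0.581523 = 1.427512
N(d₁) = 0.977733,  N(d₂) = 0.923284,  e^(−rT) = 0.746674
E₀ = V₀·N(d₁) − D·e^(−rT)·N(d₂)
   = 63.4793·0.977733 − 31.3002·0.746674·0.923284 = 40.487718
B₀ = V₀ − E₀ = 63.4793 − 40.487718 = 22.991582
spread = −(1/T)·ln(B₀/D) − r = −(1/6.6092)·ln(22.991582/31.3002) − 0.0442 = 0.00247681

spread=0.0025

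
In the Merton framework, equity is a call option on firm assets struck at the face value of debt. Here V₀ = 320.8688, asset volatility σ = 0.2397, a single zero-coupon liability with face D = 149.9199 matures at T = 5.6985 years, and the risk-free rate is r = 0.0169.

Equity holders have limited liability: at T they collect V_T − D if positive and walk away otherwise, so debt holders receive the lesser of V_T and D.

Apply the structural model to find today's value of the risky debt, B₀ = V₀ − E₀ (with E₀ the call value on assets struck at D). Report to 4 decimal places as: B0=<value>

With assets at 320.8688 and a single debt payment of 149.9199 at 5.6985 years:
d₁ = [ln(V₀/D) + (r + σ²/2)T] / (σ√T)
   = [ln(320.8688/149.9199) + (0.0169 + 0.5·0.2397²)·5.6985] / (0.2397·√5.6985)
   = [0.760931 + 0.260011] / 0.572201 = 1.784239
d₂ = d₁ − σ√T = 1.784239 − 0.572201 = 1.212038
N(d₁) = 0.962808,  N(d₂) = 0.887251,  e^(−rT) = 0.908187
E₀ = V₀·N(d₁) − D·e^(−rT)·N(d₂)
   = 320.8688·0.962808 − 149.9199·0.908187·0.887251 = 188.130923
B₀ = V₀ − E₀ = 320.8688 − 188.130923 = 132.737877

B0=132.7379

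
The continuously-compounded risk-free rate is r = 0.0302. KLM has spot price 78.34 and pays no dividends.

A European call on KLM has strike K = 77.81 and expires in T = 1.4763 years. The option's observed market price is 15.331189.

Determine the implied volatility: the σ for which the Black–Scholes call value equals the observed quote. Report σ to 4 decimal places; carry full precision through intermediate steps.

sigma = 0.3616

At σ = 0.3616 the Black–Scholes value reproduces the quote:
σ√T = 0.3616·√1.4763 = 0.439355
d₁ = (ln(S/K) + (r+σ²/2)T) / (σ√T) = (ln(78.34/77.81) + (0.0302+0.3616²/2)·1.4763) / 0.439355 = (0.006788 + 0.141101) / 0.439355 = 0.336605
d₂ = d₁ − σ√T = 0.336605 − 0.439355 = -0.102750
e^{−rT} = 0.956395
N(d₁) = 0.631793,  N(d₂) = 0.459081
V = S·N(d₁) − K·e^{−rT}·N(d₂) = 49.494634 − 34.163445 = 15.331189 (the observed quote) — the price is monotone increasing in volatility, hence this σ is the only solution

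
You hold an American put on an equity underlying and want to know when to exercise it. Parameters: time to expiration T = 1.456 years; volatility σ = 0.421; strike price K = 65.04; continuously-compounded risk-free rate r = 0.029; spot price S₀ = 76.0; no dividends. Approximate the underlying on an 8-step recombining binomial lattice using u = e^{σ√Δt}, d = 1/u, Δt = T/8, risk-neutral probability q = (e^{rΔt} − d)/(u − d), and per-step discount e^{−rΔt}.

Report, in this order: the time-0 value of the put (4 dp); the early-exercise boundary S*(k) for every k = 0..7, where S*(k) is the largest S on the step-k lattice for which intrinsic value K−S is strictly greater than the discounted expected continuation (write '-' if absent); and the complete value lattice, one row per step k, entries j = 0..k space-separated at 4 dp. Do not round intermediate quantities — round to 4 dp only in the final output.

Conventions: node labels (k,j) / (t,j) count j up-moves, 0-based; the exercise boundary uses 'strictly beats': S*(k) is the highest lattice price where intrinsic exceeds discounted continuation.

price = 8.5751
boundary = - - - - 37.0517 30.9604 37.0517 44.3414
tree:
8.5751
12.0828 4.7141
16.5491 7.1799 1.9853
21.9320 10.6622 3.3319 0.4883
27.9883 15.3462 5.4976 0.9260 0.0000
34.0796 21.2405 8.8688 1.7560 0.0000 0.0000
39.1695 27.9883 13.8666 3.3300 0.0000 0.0000 0.0000
43.4226 34.0796 20.6986 6.3147 0.0000 0.0000 0.0000 0.0000
46.9765 39.1695 27.9883 11.9747 0.0000 0.0000 0.0000 0.0000 0.0000

Δt=0.18200, u=1.19674, d=0.83560, q=0.46987, disc=e^(-rΔt)=0.99474
k=8 terminal: V=max(K-S,0) → 46.9765 39.1695 27.9883 11.9747 0.0000 0.0000 0.0000 0.0000 0.0000
k=7: j=0 S=21.6174 intr=43.4226 cont=43.0802 V=43.4226[EX]; j=1 S=30.9604 intr=34.0796 cont=33.7372 V=34.0796[EX]; j=2 S=44.3414 intr=20.6986 cont=20.3562 V=20.6986[EX]; j=3 S=63.5056 intr=1.5344 cont=6.3147 V=6.3147[hold]; j=4 S=90.9526 intr=0.0000 cont=0.0000 V=0.0000[hold]; j=5 S=130.2620 intr=0.0000 cont=0.0000 V=0.0000[hold]; j=6 S=186.5608 intr=0.0000 cont=0.0000 V=0.0000[hold]; j=7 S=267.1917 intr=0.0000 cont=0.0000 V=0.0000[hold]  S*(7)=44.3414
k=6: j=0 S=25.8705 intr=39.1695 cont=38.8271 V=39.1695[EX]; j=1 S=37.0517 intr=27.9883 cont=27.6459 V=27.9883[EX]; j=2 S=53.0653 intr=11.9747 cont=13.8666 V=13.8666[hold]; j=3 S=76.0000 intr=0.0000 cont=3.3300 V=3.3300[hold]; j=4 S=108.8470 intr=0.0000 cont=0.0000 V=0.0000[hold]; j=5 S=155.8903 intr=0.0000 cont=0.0000 V=0.0000[hold]; j=6 S=223.2655 intr=0.0000 cont=0.0000 V=0.0000[hold]  S*(6)=37.0517
k=5: j=0 S=30.9604 intr=34.0796 cont=33.7372 V=34.0796[EX]; j=1 S=44.3414 intr=20.6986 cont=21.2405 V=21.2405[hold]; j=2 S=63.5056 intr=1.5344 cont=8.8688 V=8.8688[hold]; j=3 S=90.9526 intr=0.0000 cont=1.7560 V=1.7560[hold]; j=4 S=130.2620 intr=0.0000 cont=0.0000 V=0.0000[hold]; j=5 S=186.5608 intr=0.0000 cont=0.0000 V=0.0000[hold]  S*(5)=30.9604
k=4: j=0 S=37.0517 intr=27.9883 cont=27.8992 V=27.9883[EX]; j=1 S=53.0653 intr=11.9747 cont=15.3462 V=15.3462[hold]; j=2 S=76.0000 intr=0.0000 cont=5.4976 V=5.4976[hold]; j=3 S=108.8470 intr=0.0000 cont=0.9260 V=0.9260[hold]; j=4 S=155.8903 intr=0.0000 cont=0.0000 V=0.0000[hold]  S*(4)=37.0517
k=3: j=0 S=44.3414 intr=20.6986 cont=21.9320 V=21.9320[hold]; j=1 S=63.5056 intr=1.5344 cont=10.6622 V=10.6622[hold]; j=2 S=90.9526 intr=0.0000 cont=3.3319 V=3.3319[hold]; j=3 S=130.2620 intr=0.0000 cont=0.4883 V=0.4883[hold]  S*(3)=-
k=2: j=0 S=53.0653 intr=11.9747 cont=16.5491 V=16.5491[hold]; j=1 S=76.0000 intr=0.0000 cont=7.1799 V=7.1799[hold]; j=2 S=108.8470 intr=0.0000 cont=1.9853 V=1.9853[hold]  S*(2)=-
k=1: j=0 S=63.5056 intr=1.5344 cont=12.0828 V=12.0828[hold]; j=1 S=90.9526 intr=0.0000 cont=4.7141 V=4.7141[hold]  S*(1)=-
k=0: j=0 S=76.0000 intr=0.0000 cont=8.5751 V=8.5751[hold]  S*(0)=-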